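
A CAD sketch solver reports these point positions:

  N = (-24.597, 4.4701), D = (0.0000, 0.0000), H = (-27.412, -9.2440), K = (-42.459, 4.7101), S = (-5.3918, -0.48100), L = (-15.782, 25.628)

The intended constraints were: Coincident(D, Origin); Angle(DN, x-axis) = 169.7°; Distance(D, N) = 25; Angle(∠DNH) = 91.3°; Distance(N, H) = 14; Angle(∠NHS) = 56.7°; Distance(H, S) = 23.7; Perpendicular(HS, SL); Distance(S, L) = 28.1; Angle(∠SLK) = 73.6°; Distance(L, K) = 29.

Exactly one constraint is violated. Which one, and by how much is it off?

Distance(L, K) = 29 — off by 4.90.

D = (0.00, 0.00) ✓; DN at 169.7° ✓; |DN| = 25.00 ✓; ∠DNH = 91.30° ✓; |NH| = 14.00 ✓; ∠NHS = 56.70° ✓; |HS| = 23.70 ✓; ∠(HS, SL) = 90.00° ✓; |SL| = 28.10 ✓; ∠SLK = 73.60° ✓; |LK| = 33.90 ✗.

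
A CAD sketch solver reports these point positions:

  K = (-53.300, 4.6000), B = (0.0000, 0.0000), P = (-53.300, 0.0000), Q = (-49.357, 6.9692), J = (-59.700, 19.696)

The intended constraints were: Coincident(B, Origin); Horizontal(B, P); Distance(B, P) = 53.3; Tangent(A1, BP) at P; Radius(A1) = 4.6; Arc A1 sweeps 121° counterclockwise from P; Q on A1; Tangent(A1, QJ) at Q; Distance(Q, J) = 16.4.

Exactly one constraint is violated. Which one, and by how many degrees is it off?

Tangent(A1, QJ) at Q — off by 8.10°.

B = (0.00, 0.00) ✓; B.y = 0.00, P.y = 0.00 ✓; |BP| = 53.30 ✓; ∠(KP, PB) = 90.00° ✓; |KP| = 4.600 ✓; bearing(K→Q) − bearing(K→P) = 121.0° ✓; |KQ| = 4.600 ✓; ∠(KQ, QJ) = 81.90° ✗; |QJ| = 16.40 ✓.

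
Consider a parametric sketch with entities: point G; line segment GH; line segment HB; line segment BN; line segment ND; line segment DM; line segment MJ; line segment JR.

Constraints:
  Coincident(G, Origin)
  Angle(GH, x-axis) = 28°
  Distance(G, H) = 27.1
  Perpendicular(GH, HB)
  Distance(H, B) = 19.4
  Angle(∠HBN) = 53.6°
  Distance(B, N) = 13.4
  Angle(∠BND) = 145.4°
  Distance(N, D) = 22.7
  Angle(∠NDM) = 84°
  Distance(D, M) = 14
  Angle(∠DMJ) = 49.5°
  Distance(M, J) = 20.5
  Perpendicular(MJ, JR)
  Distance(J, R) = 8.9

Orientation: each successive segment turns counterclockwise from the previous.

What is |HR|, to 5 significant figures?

21.914

∠DMJ = 49.5° gives MJ at 145.50° from the x-axis; with |MJ| = 20.5, J = (9.2096, 10.582). The perpendicularity gives JR at right angles to MJ, so JR runs at -124.50°; with |JR| = 8.9, R = (4.1686, 3.2469). Then |HR| = |R − H| = 21.914.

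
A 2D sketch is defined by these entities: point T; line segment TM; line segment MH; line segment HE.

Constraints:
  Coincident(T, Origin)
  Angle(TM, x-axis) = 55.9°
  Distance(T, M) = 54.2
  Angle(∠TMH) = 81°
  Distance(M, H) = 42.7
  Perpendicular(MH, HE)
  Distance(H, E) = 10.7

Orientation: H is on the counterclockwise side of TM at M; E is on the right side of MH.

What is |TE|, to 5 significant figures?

72.780

∠TMH = 81.0°, so MH runs at 55.9° + (180° − 81.0°) = 154.90° from the x-axis; with |MH| = 42.7, H = M + 42.7·(cos 154.90°, sin 154.90°) = (-8.2812, 62.994). The perpendicularity gives HE at right angles to MH; with |HE| = 10.7 on the right of MH, E = H + 10.7·(0.42420, 0.90557) = (-3.7422, 72.684). Then |TE| = |E − T| = 72.780.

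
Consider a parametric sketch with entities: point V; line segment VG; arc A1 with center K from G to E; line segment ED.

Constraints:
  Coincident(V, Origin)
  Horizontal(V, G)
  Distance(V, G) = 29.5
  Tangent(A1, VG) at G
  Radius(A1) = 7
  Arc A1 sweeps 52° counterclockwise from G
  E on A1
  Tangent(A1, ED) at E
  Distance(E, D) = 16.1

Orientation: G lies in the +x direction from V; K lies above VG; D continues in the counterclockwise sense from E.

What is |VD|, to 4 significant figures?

47.49

On A1, G sits at bearing -90° from K; a 52° counterclockwise sweep puts E at bearing -38°, so E = K + 7.0·(cos -38°, sin -38°) = (35.02, 2.690). The tangent condition forces KE to be normal to ED, so ED runs along (−sin -38°, cos -38°); with |ED| = 16.1, D = (44.93, 15.38). Then |VD| = |D − V| = 47.49.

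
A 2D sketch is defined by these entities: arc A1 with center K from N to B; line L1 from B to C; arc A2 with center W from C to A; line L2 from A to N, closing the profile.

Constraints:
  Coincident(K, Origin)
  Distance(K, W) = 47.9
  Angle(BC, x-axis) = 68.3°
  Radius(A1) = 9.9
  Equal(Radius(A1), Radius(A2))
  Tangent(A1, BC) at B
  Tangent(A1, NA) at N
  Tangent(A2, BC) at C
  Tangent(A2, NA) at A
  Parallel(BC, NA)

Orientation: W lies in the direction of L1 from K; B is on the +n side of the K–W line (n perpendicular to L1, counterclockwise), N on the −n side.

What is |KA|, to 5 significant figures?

48.912

Tangency of A1 to both parallel lines with radius 9.9 puts B and N at K ± 9.9·n: B = (-9.1984, 3.6605), N = (9.1984, -3.6605). Equal radii place C and A the same way about W: C = W + 9.9·n = (8.5125, 48.166), A = W − 9.9·n = (26.909, 40.845). Then |KA| = |A − K| = 48.912.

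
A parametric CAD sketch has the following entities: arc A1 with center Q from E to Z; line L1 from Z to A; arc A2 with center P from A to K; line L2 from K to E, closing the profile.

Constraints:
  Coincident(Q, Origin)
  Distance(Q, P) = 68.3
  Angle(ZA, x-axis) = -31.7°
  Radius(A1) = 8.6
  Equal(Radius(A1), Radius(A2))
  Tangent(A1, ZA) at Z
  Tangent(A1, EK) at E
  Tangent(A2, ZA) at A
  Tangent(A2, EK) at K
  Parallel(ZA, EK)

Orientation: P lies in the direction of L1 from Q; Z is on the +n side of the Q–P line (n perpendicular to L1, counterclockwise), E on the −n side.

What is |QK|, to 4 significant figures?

68.84

Tangency of A1 to both parallel lines with radius 8.6 puts Z and E at Q ± 8.6·n: Z = (4.519, 7.317), E = (-4.519, -7.317). Equal radii place A and K the same way about P: A = P + 8.6·n = (62.63, -28.57), K = P − 8.6·n = (53.59, -43.21). Then |QK| = |K − Q| = 68.84.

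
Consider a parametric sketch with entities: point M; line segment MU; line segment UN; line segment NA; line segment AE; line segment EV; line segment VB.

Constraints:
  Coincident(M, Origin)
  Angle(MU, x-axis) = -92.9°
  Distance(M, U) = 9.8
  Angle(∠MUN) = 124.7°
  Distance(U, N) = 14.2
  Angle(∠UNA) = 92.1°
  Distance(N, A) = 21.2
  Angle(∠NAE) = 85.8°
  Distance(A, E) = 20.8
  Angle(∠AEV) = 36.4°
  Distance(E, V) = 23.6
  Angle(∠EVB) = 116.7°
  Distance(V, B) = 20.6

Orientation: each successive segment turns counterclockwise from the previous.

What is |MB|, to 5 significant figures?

38.367

M is at the origin; MU runs at -92.9° with length 9.8, so U = (-0.49581, -9.7874). ∠MUN = 124.7° gives UN at -37.600° from the x-axis; with |UN| = 14.2, N = (10.755, -18.452). ∠UNA = 92.1° gives NA at 50.300° from the x-axis; with |NA| = 21.2, A = (24.297, -2.1402). ∠NAE = 85.8° gives AE at 144.50° from the x-axis; with |AE| = 20.8, E = (7.3630, 9.9384). ∠AEV = 36.4° gives EV at -71.900° from the x-axis; with |EV| = 23.6, V = (14.695, -12.494). ∠EVB = 116.7° gives VB at -8.6000° from the x-axis; with |VB| = 20.6, B = (35.063, -15.574). Then |MB| = |B − M| = 38.367.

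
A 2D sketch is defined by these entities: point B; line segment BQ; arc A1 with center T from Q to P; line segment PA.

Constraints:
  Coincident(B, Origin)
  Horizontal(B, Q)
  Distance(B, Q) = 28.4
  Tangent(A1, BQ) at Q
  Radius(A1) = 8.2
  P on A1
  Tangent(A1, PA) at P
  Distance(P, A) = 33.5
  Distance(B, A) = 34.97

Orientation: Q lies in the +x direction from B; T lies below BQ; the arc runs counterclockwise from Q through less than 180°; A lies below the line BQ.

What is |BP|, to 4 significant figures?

21.55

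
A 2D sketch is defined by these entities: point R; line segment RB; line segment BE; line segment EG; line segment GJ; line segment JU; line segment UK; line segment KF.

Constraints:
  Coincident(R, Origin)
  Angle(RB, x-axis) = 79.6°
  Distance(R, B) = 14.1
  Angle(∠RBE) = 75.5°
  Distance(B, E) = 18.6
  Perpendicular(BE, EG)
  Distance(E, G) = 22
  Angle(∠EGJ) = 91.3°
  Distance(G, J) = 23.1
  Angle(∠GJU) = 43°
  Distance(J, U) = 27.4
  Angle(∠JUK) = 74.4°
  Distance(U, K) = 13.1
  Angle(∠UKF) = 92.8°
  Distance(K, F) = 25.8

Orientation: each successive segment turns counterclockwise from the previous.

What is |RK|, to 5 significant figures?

17.919

R is at the origin; RB runs at 79.6° with length 14.1, so B = (2.5453, 13.868). ∠RBE = 75.5° gives BE at -175.90° from the x-axis; with |BE| = 18.6, E = (-16.007, 12.539). BE ⟂ EG, so EG runs at -85.900°; with |EG| = 22.0, G = (-14.434, -9.4052). ∠EGJ = 91.3° gives GJ at 2.8000° from the x-axis; with |GJ| = 23.1, J = (8.6383, -8.2768). ∠GJU = 43.0° gives JU at 139.80° from the x-axis; with |JU| = 27.4, U = (-12.290, 9.4088). ∠JUK = 74.4° gives UK at -114.60° from the x-axis; with |UK| = 13.1, K = (-17.743, -2.5022). Then |RK| = |K − R| = 17.919.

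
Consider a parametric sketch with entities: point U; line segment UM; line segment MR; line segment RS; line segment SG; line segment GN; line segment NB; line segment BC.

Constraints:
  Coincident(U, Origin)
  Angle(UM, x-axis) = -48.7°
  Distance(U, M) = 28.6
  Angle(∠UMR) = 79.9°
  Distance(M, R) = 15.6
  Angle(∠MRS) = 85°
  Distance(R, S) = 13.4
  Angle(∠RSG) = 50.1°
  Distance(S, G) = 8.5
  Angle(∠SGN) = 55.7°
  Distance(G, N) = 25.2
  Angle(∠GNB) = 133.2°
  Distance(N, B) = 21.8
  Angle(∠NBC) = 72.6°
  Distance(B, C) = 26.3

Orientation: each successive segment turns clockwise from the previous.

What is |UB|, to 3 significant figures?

47.5

U is at the origin; UM runs at -48.7° with length 28.6, so M = (18.9, -21.5). ∠UMR = 79.9° gives MR at -149° from the x-axis; with |MR| = 15.6, R = (5.53, -29.6). ∠MRS = 85.0° gives RS at 116° from the x-axis; with |RS| = 13.4, S = (-0.384, -17.5). ∠RSG = 50.1° gives SG at -13.7° from the x-axis; with |SG| = 8.5, G = (7.87, -19.6). ∠SGN = 55.7° gives GN at -138° from the x-axis; with |GN| = 25.2, N = (-10.9, -36.4). ∠GNB = 133.2° gives NB at 175° from the x-axis; with |NB| = 21.8, B = (-32.6, -34.6). Then |UB| = |B − U| = 47.5.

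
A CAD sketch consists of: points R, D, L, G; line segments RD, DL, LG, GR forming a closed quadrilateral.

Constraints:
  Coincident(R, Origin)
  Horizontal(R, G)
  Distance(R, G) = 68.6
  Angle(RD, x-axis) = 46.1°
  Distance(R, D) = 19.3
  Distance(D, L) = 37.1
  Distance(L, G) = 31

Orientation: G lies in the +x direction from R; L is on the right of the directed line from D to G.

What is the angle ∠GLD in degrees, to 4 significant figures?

113.2°

Checks: |DL| = 37.10 ✓; |LG| = 31.00 ✓.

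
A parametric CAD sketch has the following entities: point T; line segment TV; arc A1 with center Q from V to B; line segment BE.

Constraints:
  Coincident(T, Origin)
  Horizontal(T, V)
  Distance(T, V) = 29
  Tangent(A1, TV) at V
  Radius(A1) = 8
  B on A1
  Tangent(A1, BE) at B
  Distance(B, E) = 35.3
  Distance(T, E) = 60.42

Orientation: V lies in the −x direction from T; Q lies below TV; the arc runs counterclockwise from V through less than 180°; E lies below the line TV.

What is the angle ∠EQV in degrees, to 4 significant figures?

154.2°

Checks: |QB| = 8.000 ✓; ∠(QB, BE) = 90.00° ✓; |BE| = 35.30 ✓; |TE| = 60.42 ✓.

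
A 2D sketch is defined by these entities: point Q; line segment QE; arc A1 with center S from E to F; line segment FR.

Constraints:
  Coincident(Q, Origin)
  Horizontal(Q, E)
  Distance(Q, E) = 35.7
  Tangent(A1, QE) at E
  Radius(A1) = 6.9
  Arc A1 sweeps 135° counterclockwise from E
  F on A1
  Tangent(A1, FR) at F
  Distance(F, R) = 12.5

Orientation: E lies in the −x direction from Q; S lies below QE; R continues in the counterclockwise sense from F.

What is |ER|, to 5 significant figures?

20.995

On A1, E sits at bearing 90° from S; a 135° counterclockwise sweep puts F at bearing 225°, so F = S + 6.9·(cos 225°, sin 225°) = (-40.579, -11.779). Since A1 is tangent to FR there, SF ⟂ FR, so FR runs along (−sin 225°, cos 225°); with |FR| = 12.5, R = (-31.740, -20.618). Then |ER| = |R − E| = 20.995.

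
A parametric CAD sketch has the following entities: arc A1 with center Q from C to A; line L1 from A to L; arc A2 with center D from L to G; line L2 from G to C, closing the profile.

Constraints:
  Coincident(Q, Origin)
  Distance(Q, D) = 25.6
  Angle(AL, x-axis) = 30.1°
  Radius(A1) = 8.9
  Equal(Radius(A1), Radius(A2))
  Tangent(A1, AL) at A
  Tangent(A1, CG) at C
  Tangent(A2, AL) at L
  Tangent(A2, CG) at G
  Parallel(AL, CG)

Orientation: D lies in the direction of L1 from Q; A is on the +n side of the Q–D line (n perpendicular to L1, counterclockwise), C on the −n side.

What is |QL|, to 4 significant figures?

27.10

Tangency of A1 to both parallel lines with radius 8.9 puts A and C at Q ± 8.9·n: A = (-4.463, 7.700), C = (4.463, -7.700). Equal radii place L and G the same way about D: L = D + 8.9·n = (17.68, 20.54), G = D − 8.9·n = (26.61, 5.139). Then |QL| = |L − Q| = 27.10.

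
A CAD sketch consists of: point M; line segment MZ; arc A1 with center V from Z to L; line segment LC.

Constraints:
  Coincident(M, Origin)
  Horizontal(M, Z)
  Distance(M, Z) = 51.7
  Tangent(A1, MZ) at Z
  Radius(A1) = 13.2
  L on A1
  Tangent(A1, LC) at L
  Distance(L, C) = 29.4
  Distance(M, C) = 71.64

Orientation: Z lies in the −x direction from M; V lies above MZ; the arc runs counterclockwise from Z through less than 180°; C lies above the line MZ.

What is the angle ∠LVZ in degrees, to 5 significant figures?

121.11°

Checks: M = (0.00, 0.00) ✓; |VL| = 13.20 ✓; ∠(VL, LC) = 90.00° ✓; |LC| = 29.40 ✓; |MC| = 71.64 ✓.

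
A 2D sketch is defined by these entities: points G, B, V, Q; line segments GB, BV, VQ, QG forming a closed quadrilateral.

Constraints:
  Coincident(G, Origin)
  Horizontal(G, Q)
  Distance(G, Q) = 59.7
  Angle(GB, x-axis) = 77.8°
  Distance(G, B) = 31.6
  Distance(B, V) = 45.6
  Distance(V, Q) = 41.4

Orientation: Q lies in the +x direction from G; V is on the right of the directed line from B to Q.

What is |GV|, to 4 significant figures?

23.89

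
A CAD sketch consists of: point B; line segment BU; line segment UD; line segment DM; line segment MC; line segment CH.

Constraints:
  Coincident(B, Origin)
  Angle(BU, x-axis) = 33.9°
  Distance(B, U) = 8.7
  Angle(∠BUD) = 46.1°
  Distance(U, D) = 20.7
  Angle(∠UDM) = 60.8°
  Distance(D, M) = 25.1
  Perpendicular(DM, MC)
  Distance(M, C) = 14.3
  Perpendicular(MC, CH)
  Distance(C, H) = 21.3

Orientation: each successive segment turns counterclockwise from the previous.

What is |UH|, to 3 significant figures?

7.34

B is at the origin; BU runs at 33.9° with length 8.7, so U = (7.22, 4.85). ∠BUD = 46.1° gives UD at 168° from the x-axis; with |UD| = 20.7, D = (-13.0, 9.23). ∠UDM = 60.8° gives DM at -73.0° from the x-axis; with |DM| = 25.1, M = (-5.67, -14.8). The perpendicularity gives MC at right angles to DM, so MC runs at 17.0°; with |MC| = 14.3, C = (8.00, -10.6). MC ⟂ CH, so CH runs at 107°; with |CH| = 21.3, H = (1.77, 9.77). Then |UH| = |H − U| = 7.34.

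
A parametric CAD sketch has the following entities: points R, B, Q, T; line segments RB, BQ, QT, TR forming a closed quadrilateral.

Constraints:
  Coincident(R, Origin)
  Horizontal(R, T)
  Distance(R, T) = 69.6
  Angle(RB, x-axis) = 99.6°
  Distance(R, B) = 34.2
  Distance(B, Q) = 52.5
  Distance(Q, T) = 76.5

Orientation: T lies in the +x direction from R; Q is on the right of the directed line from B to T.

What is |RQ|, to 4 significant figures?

19.31

Checks: |BQ| = 52.50 ✓; |QT| = 76.50 ✓.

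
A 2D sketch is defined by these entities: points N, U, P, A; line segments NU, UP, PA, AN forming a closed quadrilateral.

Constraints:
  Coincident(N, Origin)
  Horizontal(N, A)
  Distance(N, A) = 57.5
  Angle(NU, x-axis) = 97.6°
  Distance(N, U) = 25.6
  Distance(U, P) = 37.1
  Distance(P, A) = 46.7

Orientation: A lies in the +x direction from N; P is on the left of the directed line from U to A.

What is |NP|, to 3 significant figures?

49.7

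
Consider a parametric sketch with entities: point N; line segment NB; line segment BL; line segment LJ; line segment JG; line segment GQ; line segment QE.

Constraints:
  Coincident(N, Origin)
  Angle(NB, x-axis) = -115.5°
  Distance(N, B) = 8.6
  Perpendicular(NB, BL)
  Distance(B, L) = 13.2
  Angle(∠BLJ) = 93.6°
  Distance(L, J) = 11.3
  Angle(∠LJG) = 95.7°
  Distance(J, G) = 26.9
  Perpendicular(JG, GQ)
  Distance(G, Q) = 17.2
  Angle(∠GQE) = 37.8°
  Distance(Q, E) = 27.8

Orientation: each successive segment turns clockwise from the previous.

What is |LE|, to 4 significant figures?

19.42

N is at the origin; NB runs at -115.5° with length 8.6, so B = (-3.702, -7.762). NB is perpendicular to BL, so BL runs at 154.5°; with |BL| = 13.2, L = (-15.62, -2.079). ∠BLJ = 93.6° gives LJ at 68.10° from the x-axis; with |LJ| = 11.3, J = (-11.40, 8.405). ∠LJG = 95.7° gives JG at -16.20° from the x-axis; with |JG| = 26.9, G = (14.43, 0.9002). JG is perpendicular to GQ, so GQ runs at -106.2°; with |GQ| = 17.2, Q = (9.631, -15.62). ∠GQE = 37.8° gives QE at 111.6° from the x-axis; with |QE| = 27.8, E = (-0.6024, 10.23). Then |LE| = |E − L| = 19.42.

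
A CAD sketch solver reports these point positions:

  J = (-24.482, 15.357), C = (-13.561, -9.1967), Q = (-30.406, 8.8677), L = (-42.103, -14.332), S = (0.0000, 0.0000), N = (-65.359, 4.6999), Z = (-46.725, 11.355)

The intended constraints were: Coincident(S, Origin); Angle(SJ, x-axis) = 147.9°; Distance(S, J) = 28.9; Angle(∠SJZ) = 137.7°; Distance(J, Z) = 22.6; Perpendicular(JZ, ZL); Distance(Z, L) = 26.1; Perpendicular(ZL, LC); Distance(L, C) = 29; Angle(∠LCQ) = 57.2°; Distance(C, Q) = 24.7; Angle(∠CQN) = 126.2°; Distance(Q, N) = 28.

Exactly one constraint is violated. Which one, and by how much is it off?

Distance(Q, N) = 28 — off by 7.20.

S = (0.00, 0.00) ✓; SJ at 147.9° ✓; |SJ| = 28.90 ✓; ∠SJZ = 137.7° ✓; |JZ| = 22.60 ✓; ∠(JZ, ZL) = 90.00° ✓; |ZL| = 26.10 ✓; ∠(ZL, LC) = 90.00° ✓; |LC| = 29.00 ✓; ∠LCQ = 57.20° ✓; |CQ| = 24.70 ✓; ∠CQN = 126.2° ✓; |QN| = 35.20 ✗.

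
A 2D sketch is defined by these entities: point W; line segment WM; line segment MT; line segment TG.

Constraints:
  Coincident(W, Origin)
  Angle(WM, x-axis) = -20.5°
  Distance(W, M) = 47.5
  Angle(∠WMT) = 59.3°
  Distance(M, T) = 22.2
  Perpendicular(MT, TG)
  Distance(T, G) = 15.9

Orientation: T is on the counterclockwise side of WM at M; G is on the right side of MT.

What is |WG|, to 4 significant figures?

56.78

W is at the origin; WM runs at -20.5° with length 47.5, so M = 47.5·(cos -20.5°, sin -20.5°) = (44.49, -16.63). ∠WMT = 59.3°, so MT runs at -20.5° + (180° − 59.3°) = 100.2° from the x-axis; with |MT| = 22.2, T = M + 22.2·(cos 100.2°, sin 100.2°) = (40.56, 5.214). MT is perpendicular to TG; with |TG| = 15.9 on the right of MT, G = T + 15.9·(0.9842, 0.1771) = (56.21, 8.030). Then |WG| = |G − W| = 56.78.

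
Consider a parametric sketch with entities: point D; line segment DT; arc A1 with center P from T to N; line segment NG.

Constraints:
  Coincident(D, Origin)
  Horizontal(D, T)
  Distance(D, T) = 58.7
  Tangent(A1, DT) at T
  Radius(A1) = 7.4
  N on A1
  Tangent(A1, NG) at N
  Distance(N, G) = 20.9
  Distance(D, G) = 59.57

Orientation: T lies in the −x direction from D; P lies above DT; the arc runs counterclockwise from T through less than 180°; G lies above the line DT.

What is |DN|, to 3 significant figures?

51.9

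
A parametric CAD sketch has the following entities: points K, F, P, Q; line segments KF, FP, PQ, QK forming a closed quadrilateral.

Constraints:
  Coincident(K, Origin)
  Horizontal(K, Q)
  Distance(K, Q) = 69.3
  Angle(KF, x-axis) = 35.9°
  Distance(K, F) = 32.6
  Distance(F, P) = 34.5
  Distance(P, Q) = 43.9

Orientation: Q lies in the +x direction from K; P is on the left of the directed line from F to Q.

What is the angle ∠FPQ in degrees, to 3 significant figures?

72.5°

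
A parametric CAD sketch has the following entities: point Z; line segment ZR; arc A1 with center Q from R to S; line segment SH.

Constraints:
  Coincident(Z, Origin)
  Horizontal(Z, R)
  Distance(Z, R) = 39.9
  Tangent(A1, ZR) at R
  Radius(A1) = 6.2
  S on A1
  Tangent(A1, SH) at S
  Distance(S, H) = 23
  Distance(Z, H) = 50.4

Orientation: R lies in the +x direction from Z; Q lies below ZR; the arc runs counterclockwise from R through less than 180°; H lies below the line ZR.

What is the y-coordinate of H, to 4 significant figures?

-30.01

Z is at the origin; ZR is horizontal with |ZR| = 39.9 and R on the +x side, so R = (39.90, 0.000). Tangency of A1 to ZR means the radius QR is perpendicular to ZR, so Q = R + (0, -6.2) = (39.90, -6.200). Since QS ⟂ SH (tangency), |QH| = √(6.2² + 23.0²) = 23.82 regardless of where S sits on A1. So H lies on both circle(Z, 50.4) and circle(Q, 23.82); the below-ZR intersection is H = (40.49, -30.01). S is the foot of the tangent from H: S = (33.96, -7.961).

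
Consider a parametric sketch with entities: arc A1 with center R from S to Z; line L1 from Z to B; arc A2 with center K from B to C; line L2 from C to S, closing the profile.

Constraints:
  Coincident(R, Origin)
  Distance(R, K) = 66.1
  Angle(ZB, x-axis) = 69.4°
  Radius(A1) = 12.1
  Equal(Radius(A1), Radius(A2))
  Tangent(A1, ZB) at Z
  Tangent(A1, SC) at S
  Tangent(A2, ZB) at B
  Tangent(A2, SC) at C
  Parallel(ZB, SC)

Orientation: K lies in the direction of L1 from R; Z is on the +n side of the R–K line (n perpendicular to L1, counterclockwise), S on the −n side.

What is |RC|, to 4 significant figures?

67.20

The slot axis is L1's direction at 69.4°, so u = (cos 69.4°, sin 69.4°) = (0.3518, 0.9361) and n = (−sin 69.4°, cos 69.4°) = (-0.9361, 0.3518). R is at the origin and K lies 66.1 along u from R, so K = 66.1·u = (23.26, 61.87). Tangency of A1 to both parallel lines with radius 12.1 puts Z and S at R ± 12.1·n: Z = (-11.33, 4.257), S = (11.33, -4.257). Equal radii place B and C the same way about K: B = K + 12.1·n = (11.93, 66.13), C = K − 12.1·n = (34.58, 57.62). Then |RC| = |C − R| = 67.20.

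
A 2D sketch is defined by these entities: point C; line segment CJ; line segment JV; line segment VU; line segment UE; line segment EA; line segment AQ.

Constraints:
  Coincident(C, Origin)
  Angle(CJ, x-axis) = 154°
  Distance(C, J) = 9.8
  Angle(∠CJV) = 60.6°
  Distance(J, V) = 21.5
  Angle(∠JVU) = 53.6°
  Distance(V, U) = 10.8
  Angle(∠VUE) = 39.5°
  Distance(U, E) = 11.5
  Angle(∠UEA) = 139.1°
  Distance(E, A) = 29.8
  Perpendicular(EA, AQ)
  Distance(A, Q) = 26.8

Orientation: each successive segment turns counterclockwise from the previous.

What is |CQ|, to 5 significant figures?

52.451

∠UEA = 139.1° gives EA at -138.80° from the x-axis; with |EA| = 29.8, A = (-33.157, -29.942). EA is perpendicular to AQ, so AQ runs at -48.800°; with |AQ| = 26.8, Q = (-15.505, -50.107). Then |CQ| = |Q − C| = 52.451.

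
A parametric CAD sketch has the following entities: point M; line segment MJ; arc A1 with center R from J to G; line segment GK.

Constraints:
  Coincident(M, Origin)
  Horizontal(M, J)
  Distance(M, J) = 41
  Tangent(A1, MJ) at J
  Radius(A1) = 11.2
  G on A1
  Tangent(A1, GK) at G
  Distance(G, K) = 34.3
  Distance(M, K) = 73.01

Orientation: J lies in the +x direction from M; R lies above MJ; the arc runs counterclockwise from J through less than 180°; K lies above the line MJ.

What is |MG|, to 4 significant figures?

52.63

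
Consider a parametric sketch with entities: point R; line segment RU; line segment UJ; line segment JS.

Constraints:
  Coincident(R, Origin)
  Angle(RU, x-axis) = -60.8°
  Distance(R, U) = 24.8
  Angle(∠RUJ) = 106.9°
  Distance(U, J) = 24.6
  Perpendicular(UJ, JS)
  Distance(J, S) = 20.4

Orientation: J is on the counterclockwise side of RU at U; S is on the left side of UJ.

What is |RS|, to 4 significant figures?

31.98

R is at the origin; RU runs at -60.8° with length 24.8, so U = 24.8·(cos -60.8°, sin -60.8°) = (12.10, -21.65). ∠RUJ = 106.9°, so UJ runs at -60.8° + (180° − 106.9°) = 12.30° from the x-axis; with |UJ| = 24.6, J = U + 24.6·(cos 12.30°, sin 12.30°) = (36.13, -16.41). UJ is perpendicular to JS; with |JS| = 20.4 on the left of UJ, S = J + 20.4·(-0.2130, 0.9770) = (31.79, 3.524). Then |RS| = |S − R| = 31.98.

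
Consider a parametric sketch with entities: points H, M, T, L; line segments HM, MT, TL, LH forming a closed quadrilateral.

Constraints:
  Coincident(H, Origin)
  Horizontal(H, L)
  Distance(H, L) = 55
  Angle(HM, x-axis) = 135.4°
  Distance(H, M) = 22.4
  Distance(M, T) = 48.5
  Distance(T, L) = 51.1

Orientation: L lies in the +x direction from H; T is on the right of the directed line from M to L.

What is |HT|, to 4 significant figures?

27.06

Checks: |MT| = 48.50 ✓; |TL| = 51.10 ✓.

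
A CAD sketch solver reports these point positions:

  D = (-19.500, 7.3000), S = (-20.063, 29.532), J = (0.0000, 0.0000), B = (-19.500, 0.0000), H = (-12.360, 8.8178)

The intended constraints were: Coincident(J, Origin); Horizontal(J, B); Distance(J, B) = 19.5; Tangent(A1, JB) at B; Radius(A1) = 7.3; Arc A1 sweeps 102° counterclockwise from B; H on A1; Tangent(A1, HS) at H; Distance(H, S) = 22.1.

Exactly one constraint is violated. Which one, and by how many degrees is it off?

Tangent(A1, HS) at H — off by 8.40°.

J = (0.00, 0.00) ✓; J.y = 0.00, B.y = 0.00 ✓; |JB| = 19.50 ✓; ∠(DB, BJ) = 90.00° ✓; |DB| = 7.300 ✓; bearing(D→H) − bearing(D→B) = 102.0° ✓; |DH| = 7.300 ✓; ∠(DH, HS) = 81.60° ✗; |HS| = 22.10 ✓.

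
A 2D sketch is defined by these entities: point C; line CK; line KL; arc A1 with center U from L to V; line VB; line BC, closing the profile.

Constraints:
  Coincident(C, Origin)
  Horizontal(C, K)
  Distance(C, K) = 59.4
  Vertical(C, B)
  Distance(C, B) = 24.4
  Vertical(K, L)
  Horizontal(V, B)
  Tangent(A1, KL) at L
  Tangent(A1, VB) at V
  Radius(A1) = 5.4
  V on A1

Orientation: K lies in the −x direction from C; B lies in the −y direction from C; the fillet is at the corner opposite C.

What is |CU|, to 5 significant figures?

57.245

C is at the origin; CK is horizontal with |CK| = 59.4 and K on the −x side, so K = (-59.400, 0.0000). C and B share the same x with |CB| = 24.4 and B on the −y side, so B = (0.0000, -24.400). The virtual corner opposite C is at (-59.400, -24.400). Tangency of A1 to KL means the radius UL is perpendicular to KL and A1 meets VB tangentially, so UV is at right angles to VB, with radius 5.4, so the center U sits 5.4 in from both sides at U = (-54.000, -19.000). Then |CU| = |U − C| = 57.245.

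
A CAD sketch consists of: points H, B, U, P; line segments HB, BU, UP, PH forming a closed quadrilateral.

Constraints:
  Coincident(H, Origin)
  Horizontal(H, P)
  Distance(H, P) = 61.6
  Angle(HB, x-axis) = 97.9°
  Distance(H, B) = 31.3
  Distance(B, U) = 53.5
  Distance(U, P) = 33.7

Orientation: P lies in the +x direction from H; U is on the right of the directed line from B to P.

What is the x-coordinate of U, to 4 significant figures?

29.55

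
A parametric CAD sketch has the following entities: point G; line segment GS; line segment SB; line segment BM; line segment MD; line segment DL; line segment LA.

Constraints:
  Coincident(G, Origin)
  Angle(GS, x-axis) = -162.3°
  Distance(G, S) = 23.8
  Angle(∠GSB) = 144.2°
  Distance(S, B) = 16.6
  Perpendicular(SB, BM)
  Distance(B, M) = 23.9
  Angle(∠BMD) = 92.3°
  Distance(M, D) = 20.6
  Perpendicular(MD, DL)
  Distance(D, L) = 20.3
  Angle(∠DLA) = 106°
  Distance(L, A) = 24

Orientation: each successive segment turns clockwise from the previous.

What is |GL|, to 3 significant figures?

17.3

∠BMD = 92.3° gives MD at -15.8° from the x-axis; with |MD| = 20.6, D = (-11.2, 15.0). The perpendicularity gives DL at right angles to MD, so DL runs at -106°; with |DL| = 20.3, L = (-16.7, -4.50). Then |GL| = |L − G| = 17.3.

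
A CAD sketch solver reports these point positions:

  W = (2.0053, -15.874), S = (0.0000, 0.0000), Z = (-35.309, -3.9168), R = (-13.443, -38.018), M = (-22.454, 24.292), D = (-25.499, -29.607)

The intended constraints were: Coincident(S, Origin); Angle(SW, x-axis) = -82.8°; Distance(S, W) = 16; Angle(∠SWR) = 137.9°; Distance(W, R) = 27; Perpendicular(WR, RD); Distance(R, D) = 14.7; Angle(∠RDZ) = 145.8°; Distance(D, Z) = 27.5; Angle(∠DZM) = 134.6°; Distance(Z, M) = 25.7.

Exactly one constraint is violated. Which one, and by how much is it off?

Distance(Z, M) = 25.7 — off by 5.30.

S = (0.00, 0.00) ✓; SW at -82.80° ✓; |SW| = 16.00 ✓; ∠SWR = 137.9° ✓; |WR| = 27.00 ✓; ∠(WR, RD) = 90.00° ✓; |RD| = 14.70 ✓; ∠RDZ = 145.8° ✓; |DZ| = 27.50 ✓; ∠DZM = 134.6° ✓; |ZM| = 31.00 ✗.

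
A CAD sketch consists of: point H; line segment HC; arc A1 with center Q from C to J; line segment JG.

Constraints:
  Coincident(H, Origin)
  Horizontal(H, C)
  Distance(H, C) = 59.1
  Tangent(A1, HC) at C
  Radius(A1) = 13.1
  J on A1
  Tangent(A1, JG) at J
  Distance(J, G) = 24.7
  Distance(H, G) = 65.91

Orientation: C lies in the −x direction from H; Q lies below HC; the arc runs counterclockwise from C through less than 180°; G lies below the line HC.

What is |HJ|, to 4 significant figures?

72.21

H is at the origin; HC is horizontal with |HC| = 59.1 and C on the −x side, so C = (-59.10, 0.000). Tangency of A1 to HC means the radius QC is perpendicular to HC, so Q = C + (0, -13.1) = (-59.10, -13.10). Since QJ ⟂ JG (tangency), |QG| = √(13.1² + 24.7²) = 27.96 regardless of where J sits on A1. So G lies on both circle(H, 65.91) and circle(Q, 27.96); the below-HC intersection is G = (-52.23, -40.20). J is the foot of the tangent from G: J = (-68.81, -21.89).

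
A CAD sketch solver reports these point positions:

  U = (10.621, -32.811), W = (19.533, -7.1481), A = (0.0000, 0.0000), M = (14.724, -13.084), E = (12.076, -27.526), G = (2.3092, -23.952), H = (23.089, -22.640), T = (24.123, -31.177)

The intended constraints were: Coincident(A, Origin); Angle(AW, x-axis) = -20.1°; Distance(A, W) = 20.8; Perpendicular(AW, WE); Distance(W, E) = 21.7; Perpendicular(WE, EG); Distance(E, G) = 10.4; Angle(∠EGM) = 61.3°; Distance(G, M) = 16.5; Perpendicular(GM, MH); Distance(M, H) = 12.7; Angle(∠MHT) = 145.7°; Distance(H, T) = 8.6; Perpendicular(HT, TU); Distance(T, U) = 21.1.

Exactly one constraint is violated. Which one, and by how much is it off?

Distance(T, U) = 21.1 — off by 7.50.

A = (0.00, 0.00) ✓; AW at -20.10° ✓; |AW| = 20.80 ✓; ∠(AW, WE) = 90.00° ✓; |WE| = 21.70 ✓; ∠(WE, EG) = 90.00° ✓; |EG| = 10.40 ✓; ∠EGM = 61.30° ✓; |GM| = 16.50 ✓; ∠(GM, MH) = 90.00° ✓; |MH| = 12.70 ✓; ∠MHT = 145.7° ✓; |HT| = 8.599 ✓; ∠(HT, TU) = 90.01° ✓; |TU| = 13.60 ✗.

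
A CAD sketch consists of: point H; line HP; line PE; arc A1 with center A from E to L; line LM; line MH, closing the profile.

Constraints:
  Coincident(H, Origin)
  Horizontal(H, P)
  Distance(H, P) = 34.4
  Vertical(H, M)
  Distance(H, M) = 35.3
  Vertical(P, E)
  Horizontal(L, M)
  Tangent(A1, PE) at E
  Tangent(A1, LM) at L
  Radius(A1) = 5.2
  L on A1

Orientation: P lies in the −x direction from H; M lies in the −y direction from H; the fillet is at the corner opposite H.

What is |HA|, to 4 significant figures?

41.94

H is at the origin; H and P share the same y with |HP| = 34.4 and P on the −x side, so P = (-34.40, 0.000). HM is vertical with |HM| = 35.3 and M on the −y side, so M = (0.000, -35.30). The virtual corner opposite H is at (-34.40, -35.30). A1 meets PE tangentially, so AE is at right angles to PE and tangency of A1 to LM means the radius AL is perpendicular to LM, with radius 5.2, so the center A sits 5.2 in from both sides at A = (-29.20, -30.10). Then |HA| = |A − H| = 41.94.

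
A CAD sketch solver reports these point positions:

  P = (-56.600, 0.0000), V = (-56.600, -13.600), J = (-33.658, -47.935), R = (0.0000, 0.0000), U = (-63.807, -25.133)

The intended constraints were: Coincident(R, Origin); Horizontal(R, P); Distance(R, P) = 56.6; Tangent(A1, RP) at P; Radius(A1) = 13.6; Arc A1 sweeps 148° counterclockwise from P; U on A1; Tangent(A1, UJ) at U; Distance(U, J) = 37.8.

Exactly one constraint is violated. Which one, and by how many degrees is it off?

Tangent(A1, UJ) at U — off by 5.10°.

R = (0.00, 0.00) ✓; R.y = 0.00, P.y = 0.00 ✓; |RP| = 56.60 ✓; ∠(VP, PR) = 90.00° ✓; |VP| = 13.60 ✓; bearing(V→U) − bearing(V→P) = 148.0° ✓; |VU| = 13.60 ✓; ∠(VU, UJ) = 95.10° ✗; |UJ| = 37.80 ✓.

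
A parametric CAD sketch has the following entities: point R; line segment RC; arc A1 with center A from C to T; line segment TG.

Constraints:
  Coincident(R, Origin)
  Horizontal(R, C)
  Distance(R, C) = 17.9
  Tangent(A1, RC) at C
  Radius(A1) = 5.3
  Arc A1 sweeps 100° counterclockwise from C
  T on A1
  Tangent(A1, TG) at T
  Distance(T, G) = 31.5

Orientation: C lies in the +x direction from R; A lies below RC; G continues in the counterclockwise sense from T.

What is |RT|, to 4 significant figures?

14.12

R is at the origin; RC is horizontal with |RC| = 17.9 and C on the +x side, so C = (17.90, 0.000). The tangent condition forces AC to be normal to RC, so A = C + (0, -5.3) = (17.90, -5.300). On A1, C sits at bearing 90° from A; a 100° counterclockwise sweep puts T at bearing 190°, so T = A + 5.3·(cos 190°, sin 190°) = (12.68, -6.220). Then |RT| = |T − R| = 14.12.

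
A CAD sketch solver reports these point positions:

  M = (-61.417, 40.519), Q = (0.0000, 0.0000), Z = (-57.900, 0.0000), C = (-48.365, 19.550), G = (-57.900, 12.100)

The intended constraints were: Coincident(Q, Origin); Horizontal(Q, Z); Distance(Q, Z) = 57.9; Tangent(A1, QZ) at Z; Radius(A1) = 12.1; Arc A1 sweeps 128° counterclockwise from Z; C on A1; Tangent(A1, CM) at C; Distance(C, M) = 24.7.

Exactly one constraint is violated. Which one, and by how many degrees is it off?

Tangent(A1, CM) at C — off by 6.10°.

Q = (0.00, 0.00) ✓; Q.y = 0.00, Z.y = 0.00 ✓; |QZ| = 57.90 ✓; ∠(GZ, ZQ) = 90.00° ✓; |GZ| = 12.10 ✓; bearing(G→C) − bearing(G→Z) = 128.0° ✓; |GC| = 12.10 ✓; ∠(GC, CM) = 96.10° ✗; |CM| = 24.70 ✓.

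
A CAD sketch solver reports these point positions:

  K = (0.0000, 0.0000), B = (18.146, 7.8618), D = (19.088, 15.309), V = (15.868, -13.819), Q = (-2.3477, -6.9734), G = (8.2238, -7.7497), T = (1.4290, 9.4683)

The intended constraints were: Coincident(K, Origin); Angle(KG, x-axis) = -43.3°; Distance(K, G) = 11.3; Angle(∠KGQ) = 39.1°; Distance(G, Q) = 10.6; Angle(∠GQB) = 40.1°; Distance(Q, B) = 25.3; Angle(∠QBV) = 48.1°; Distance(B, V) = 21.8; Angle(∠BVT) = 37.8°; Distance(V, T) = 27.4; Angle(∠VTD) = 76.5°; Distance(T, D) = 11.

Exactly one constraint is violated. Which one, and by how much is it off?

Distance(T, D) = 11 — off by 7.60.

K = (0.00, 0.00) ✓; KG at -43.30° ✓; |KG| = 11.30 ✓; ∠KGQ = 39.10° ✓; |GQ| = 10.60 ✓; ∠GQB = 40.10° ✓; |QB| = 25.30 ✓; ∠QBV = 48.10° ✓; |BV| = 21.80 ✓; ∠BVT = 37.80° ✓; |VT| = 27.40 ✓; ∠VTD = 76.50° ✓; |TD| = 18.60 ✗.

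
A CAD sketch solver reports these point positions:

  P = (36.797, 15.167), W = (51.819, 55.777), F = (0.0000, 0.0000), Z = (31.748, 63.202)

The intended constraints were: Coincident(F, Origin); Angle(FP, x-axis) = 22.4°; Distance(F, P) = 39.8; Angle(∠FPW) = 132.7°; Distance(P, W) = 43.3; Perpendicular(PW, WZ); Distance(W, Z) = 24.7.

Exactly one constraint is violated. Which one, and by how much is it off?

Distance(W, Z) = 24.7 — off by 3.30.

F = (0.00, 0.00) ✓; FP at 22.40° ✓; |FP| = 39.80 ✓; ∠FPW = 132.7° ✓; |PW| = 43.30 ✓; ∠(PW, WZ) = 90.00° ✓; |WZ| = 21.40 ✗.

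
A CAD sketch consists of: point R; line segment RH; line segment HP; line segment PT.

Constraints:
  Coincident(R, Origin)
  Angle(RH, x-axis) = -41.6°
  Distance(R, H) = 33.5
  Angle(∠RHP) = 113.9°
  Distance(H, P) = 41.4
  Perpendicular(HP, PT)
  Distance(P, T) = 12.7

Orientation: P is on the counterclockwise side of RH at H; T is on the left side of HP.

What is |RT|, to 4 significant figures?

57.82

R is at the origin; RH runs at -41.6° with length 33.5, so H = 33.5·(cos -41.6°, sin -41.6°) = (25.05, -22.24). ∠RHP = 113.9°, so HP runs at -41.6° + (180° − 113.9°) = 24.50° from the x-axis; with |HP| = 41.4, P = H + 41.4·(cos 24.50°, sin 24.50°) = (62.72, -5.073). HP ⟂ PT; with |PT| = 12.7 on the left of HP, T = P + 12.7·(-0.4147, 0.9100) = (57.46, 6.483). Then |RT| = |T − R| = 57.82.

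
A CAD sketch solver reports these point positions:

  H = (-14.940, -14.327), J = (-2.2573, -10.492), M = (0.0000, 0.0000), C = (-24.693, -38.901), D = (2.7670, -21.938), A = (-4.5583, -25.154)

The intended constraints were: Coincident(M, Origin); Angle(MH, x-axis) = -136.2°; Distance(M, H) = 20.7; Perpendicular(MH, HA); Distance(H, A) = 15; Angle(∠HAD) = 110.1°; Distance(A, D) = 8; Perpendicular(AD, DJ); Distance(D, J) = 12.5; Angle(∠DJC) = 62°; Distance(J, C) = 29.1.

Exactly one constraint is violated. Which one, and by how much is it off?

Distance(J, C) = 29.1 — off by 7.10.

M = (0.00, 0.00) ✓; MH at -136.2° ✓; |MH| = 20.70 ✓; ∠(MH, HA) = 90.00° ✓; |HA| = 15.00 ✓; ∠HAD = 110.1° ✓; |AD| = 8.000 ✓; ∠(AD, DJ) = 90.00° ✓; |DJ| = 12.50 ✓; ∠DJC = 62.00° ✓; |JC| = 36.20 ✗.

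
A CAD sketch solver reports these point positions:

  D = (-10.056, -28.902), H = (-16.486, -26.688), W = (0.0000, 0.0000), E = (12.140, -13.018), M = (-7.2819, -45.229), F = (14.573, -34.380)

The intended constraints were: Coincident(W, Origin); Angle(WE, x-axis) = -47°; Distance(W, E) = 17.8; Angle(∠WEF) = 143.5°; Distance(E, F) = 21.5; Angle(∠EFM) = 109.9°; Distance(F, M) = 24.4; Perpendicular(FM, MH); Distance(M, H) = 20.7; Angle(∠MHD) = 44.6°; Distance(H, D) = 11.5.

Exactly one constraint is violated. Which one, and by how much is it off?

Distance(H, D) = 11.5 — off by 4.70.

W = (0.00, 0.00) ✓; WE at -47.00° ✓; |WE| = 17.80 ✓; ∠WEF = 143.5° ✓; |EF| = 21.50 ✓; ∠EFM = 109.9° ✓; |FM| = 24.40 ✓; ∠(FM, MH) = 90.00° ✓; |MH| = 20.70 ✓; ∠MHD = 44.60° ✓; |HD| = 6.800 ✗.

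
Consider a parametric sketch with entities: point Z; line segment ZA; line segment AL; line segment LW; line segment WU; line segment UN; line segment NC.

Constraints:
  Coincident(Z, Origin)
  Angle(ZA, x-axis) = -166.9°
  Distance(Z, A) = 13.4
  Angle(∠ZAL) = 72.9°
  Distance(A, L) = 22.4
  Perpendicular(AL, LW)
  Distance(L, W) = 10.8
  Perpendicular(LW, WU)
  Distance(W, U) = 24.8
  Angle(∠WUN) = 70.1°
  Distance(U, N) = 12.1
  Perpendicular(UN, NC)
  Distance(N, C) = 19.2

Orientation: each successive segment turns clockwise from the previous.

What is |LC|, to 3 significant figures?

6.51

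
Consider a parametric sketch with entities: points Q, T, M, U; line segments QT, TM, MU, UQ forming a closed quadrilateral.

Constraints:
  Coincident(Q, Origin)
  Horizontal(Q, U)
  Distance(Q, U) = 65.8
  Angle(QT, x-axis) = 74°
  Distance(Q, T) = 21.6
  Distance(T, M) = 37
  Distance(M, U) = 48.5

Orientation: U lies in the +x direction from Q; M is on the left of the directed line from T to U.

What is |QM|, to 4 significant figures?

54.75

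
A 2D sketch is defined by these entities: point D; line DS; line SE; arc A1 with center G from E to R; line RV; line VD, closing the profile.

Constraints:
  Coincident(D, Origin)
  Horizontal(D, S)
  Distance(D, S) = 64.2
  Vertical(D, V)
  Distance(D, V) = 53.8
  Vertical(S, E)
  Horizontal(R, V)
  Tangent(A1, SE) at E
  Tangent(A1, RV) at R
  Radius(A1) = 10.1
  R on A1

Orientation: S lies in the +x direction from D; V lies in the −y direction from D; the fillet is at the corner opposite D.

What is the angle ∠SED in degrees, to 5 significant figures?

55.757°

D is at the origin; DS is horizontal with |DS| = 64.2 and S on the +x side, so S = (64.200, 0.0000). D and V share the same x with |DV| = 53.8 and V on the −y side, so V = (0.0000, -53.800). The virtual corner opposite D is at (64.200, -53.800). Tangency of A1 to SE means the radius GE is perpendicular to SE and A1 meets RV tangentially, so GR is at right angles to RV, with radius 10.1, so the center G sits 10.1 in from both sides at G = (54.100, -43.700). That places the tangent points at E = (64.200, -43.700) on SE and R = (54.100, -53.800) on RV. Then cos ∠SED = ES·ED / (|ES||ED|), giving 55.757°.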